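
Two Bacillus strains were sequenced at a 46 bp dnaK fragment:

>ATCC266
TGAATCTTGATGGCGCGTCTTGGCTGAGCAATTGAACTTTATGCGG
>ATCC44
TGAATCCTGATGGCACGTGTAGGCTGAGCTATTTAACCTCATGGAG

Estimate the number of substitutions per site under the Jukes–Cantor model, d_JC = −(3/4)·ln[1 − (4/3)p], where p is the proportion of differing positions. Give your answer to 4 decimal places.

0.2567

Differing sites — 7:T/C; 15:G/A; 19:C/G; 21:T/A; 30:A/T; 34:G/T; 38:T/C; 40:T/C; 44:C/G; 45:G/A.
p = 10/46 = 0.217391.
d = −0.75 · ln(1 − (4/3)·0.217391) = −0.75 · ln(0.710145) = −0.75 · (-0.342286) = 0.2567.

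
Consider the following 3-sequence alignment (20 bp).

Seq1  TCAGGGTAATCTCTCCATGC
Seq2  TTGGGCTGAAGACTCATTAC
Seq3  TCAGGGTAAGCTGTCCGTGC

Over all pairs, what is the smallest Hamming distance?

Pairwise Hamming distances:
  Seq1 vs Seq2: 10
  Seq1 vs Seq3: 3
  Seq2 vs Seq3: 11
The smallest is 3, between Seq1 and Seq3.

3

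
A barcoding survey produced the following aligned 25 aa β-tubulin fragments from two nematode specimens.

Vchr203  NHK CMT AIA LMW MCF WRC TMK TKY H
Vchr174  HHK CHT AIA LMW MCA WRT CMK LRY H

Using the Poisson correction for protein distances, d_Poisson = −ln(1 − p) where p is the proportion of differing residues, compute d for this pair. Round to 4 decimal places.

0.3285

Mismatches occur at site 1 (N↔H), site 5 (M↔H), site 15 (F↔A), site 18 (C↔T), site 19 (T↔C), site 22 (T↔L), site 23 (K↔R).
p = 7/25 = 0.280000.
d = −ln(1 − 0.280000) = −ln(0.720000) = 0.3285.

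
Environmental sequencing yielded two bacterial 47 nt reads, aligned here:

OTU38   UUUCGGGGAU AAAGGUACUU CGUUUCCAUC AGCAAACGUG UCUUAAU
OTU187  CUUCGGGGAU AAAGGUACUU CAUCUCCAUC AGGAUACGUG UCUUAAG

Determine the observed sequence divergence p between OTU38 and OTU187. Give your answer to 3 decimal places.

The sequences differ at positions 1 (U/C), 22 (G/A), 24 (U/C), 33 (C/G), 35 (A/U), 47 (U/G).
There are 6 differences over 47 sites, so p = 6/47 = 0.128.

0.128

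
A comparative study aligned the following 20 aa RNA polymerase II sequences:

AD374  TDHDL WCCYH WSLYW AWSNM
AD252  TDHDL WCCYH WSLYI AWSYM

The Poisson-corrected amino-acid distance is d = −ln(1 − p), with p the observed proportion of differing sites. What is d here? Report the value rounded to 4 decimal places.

The sequences differ at positions 15 (W/I), 19 (N/Y).
p = 2/20 = 0.100000.
d = −ln(1 − 0.100000) = −ln(0.900000) = 0.1054.

0.1054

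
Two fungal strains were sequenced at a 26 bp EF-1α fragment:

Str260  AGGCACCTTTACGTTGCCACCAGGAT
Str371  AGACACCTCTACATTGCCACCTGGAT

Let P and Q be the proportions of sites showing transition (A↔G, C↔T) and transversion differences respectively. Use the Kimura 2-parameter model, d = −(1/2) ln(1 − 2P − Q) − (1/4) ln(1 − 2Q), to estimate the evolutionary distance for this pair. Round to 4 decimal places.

Mismatches occur at site 3 (G→A, transition), site 9 (T→C, transition), site 13 (G→A, transition), site 22 (A→T, transversion).
Of the 4 differences, 3 transitions and 1 transversion over 26 sites: P = 3/26 = 0.115385, Q = 1/26 = 0.038462.
d = −0.5·ln(0.730768) − 0.25·ln(0.923076) = −0.5·(-0.313659) − 0.25·(-0.080044) = 0.1768.

0.1768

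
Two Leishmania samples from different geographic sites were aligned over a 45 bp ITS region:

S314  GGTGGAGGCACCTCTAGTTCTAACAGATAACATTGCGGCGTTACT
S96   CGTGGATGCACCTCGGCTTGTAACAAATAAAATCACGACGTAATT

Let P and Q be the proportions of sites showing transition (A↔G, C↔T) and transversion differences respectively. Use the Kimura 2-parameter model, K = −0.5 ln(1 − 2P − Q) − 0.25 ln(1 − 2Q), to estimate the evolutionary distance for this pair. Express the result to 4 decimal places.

0.3675

Mismatches occur at site 1 (G↔C, transversion), site 7 (G↔T, transversion), site 15 (T↔G, transversion), site 16 (A↔G, transition), site 17 (G↔C, transversion), site 20 (C↔G, transversion), site 26 (G↔A, transition), site 31 (C↔A, transversion), site 34 (T↔C, transition), site 35 (G↔A, transition), site 38 (G↔A, transition), site 42 (T↔A, transversion), site 44 (C↔T, transition).
Of the 13 differences, 6 transitions and 7 transversions over 45 sites: P = 6/45 = 0.133333, Q = 7/45 = 0.155556.
d = −0.5·ln(0.577778) − 0.25·ln(0.688888) = −0.5·(-0.548566) − 0.25·(-0.372677) = 0.3675.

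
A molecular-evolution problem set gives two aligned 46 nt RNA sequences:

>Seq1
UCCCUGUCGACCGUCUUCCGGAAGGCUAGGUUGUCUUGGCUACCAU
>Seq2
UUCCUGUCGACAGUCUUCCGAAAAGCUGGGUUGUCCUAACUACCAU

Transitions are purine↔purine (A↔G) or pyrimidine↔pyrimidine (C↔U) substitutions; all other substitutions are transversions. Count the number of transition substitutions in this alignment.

7

The sequences differ at positions 2 (C/U, transition), 12 (C/A, transversion), 21 (G/A, transition), 24 (G/A, transition), 28 (A/G, transition), 36 (U/C, transition), 38 (G/A, transition), 39 (G/A, transition).
Of the 8 differences, 7 transitions and 1 transversion, so the answer is 7.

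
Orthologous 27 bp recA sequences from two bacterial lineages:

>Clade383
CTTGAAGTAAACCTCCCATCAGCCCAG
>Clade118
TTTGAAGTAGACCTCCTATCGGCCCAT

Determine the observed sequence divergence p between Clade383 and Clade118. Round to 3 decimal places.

The sequences differ at positions 1 (C/T), 10 (A/G), 17 (C/T), 21 (A/G), 27 (G/T).
There are 5 differences over 27 sites, so p = 5/27 = 0.185.

0.185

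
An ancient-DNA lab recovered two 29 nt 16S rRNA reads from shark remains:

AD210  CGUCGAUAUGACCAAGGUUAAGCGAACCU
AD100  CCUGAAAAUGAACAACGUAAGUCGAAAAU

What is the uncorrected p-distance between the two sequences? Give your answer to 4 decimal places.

Mismatches occur at site 2 (G↔C), site 4 (C↔G), site 5 (G↔A), site 7 (U↔A), site 12 (C↔A), site 16 (G↔C), site 19 (U↔A), site 21 (A↔G), site 22 (G↔U), site 27 (C↔A), site 28 (C↔A).
There are 11 differences over 29 sites, so p = 11/29 = 0.3793.

0.3793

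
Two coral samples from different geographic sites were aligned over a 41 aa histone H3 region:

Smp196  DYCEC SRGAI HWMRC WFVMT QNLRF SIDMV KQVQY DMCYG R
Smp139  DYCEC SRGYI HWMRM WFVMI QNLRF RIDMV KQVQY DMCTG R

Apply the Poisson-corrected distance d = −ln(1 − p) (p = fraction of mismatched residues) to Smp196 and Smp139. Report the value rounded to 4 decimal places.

Mismatches occur at site 9 (A/Y), site 15 (C/M), site 20 (T/I), site 26 (S/R), site 39 (Y/T).
p = 5/41 = 0.121951.
d = −ln(1 − 0.121951) = −ln(0.878049) = 0.1301.

0.1301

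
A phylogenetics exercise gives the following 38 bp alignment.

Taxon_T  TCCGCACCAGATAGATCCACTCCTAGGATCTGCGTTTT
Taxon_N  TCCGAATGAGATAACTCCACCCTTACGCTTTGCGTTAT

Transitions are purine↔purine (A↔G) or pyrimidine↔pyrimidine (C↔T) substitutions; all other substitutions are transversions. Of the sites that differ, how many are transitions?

5

Differing sites — 5:C/A (Tv); 7:C/T (Ti); 8:C/G (Tv); 14:G/A (Ti); 15:A/C (Tv); 21:T/C (Ti); 23:C/T (Ti); 26:G/C (Tv); 28:A/C (Tv); 30:C/T (Ti); 37:T/A (Tv).
Of the 11 differences, 5 transitions and 6 transversions, so the answer is 5.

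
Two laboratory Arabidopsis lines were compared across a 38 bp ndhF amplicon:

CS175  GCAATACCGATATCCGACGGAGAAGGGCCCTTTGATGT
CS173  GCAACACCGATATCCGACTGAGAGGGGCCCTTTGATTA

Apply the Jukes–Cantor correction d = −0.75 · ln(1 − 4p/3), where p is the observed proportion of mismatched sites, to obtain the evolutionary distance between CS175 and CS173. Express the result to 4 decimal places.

0.1447

Differing sites — 5:T/C; 19:G/T; 24:A/G; 37:G/T; 38:T/A.
p = 5/38 = 0.131579.
d = −0.75 · ln(1 − (4/3)·0.131579) = −0.75 · ln(0.824561) = −0.75 · (-0.192904) = 0.1447.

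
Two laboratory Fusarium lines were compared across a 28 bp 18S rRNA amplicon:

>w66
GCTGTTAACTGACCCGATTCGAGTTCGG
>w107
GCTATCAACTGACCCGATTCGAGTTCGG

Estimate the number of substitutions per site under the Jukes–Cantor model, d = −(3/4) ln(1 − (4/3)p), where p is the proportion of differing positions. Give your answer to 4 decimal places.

Mismatches occur at site 4 (G↔A), site 6 (T↔C).
p = 2/28 = 0.071429.
d = −0.75 · ln(1 − (4/3)·0.071429) = −0.75 · ln(0.904761) = −0.75 · (-0.100084) = 0.0751.

0.0751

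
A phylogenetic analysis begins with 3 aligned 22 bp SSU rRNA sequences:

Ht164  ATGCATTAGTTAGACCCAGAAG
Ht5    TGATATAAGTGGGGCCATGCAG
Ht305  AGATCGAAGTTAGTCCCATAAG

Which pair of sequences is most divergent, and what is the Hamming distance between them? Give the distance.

11

Pairwise Hamming distances:
  Ht164 vs Ht5: 11
  Ht164 vs Ht305: 8
  Ht5 vs Ht305: 10
The largest is 11, between Ht164 and Ht5.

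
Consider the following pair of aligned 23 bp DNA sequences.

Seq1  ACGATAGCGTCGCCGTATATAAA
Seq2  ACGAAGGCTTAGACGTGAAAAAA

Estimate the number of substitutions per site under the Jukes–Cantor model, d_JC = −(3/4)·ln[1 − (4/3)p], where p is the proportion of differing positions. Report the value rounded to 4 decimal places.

0.4674

The sequences differ at positions 5 (T/A), 6 (A/G), 9 (G/T), 11 (C/A), 13 (C/A), 17 (A/G), 18 (T/A), 20 (T/A).
p = 8/23 = 0.347826.
d = −0.75 · ln(1 − (4/3)·0.347826) = −0.75 · ln(0.536232) = −0.75 · (-0.623188) = 0.4674.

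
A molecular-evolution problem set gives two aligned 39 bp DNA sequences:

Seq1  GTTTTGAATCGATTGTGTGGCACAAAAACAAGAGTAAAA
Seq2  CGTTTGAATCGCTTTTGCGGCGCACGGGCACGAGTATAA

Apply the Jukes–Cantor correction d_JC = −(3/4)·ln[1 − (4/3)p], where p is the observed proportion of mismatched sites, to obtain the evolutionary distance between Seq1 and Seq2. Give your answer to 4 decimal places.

Differing sites — 1:G/C; 2:T/G; 12:A/C; 15:G/T; 18:T/C; 22:A/G; 25:A/C; 26:A/G; 27:A/G; 28:A/G; 31:A/C; 37:A/T.
p = 12/39 = 0.307692.
d = −0.75 · ln(1 − (4/3)·0.307692) = −0.75 · ln(0.589744) = −0.75 · (-0.528067) = 0.3961.

0.3961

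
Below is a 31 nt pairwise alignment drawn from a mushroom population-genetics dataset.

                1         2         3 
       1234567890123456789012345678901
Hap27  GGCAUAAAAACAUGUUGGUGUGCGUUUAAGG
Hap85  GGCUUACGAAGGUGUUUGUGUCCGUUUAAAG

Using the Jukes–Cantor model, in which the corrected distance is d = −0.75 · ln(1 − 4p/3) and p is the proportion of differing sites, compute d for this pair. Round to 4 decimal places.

0.3163

The sequences differ at positions 4 (A/U), 7 (A/C), 8 (A/G), 11 (C/G), 12 (A/G), 17 (G/U), 22 (G/C), 30 (G/A).
p = 8/31 = 0.258065.
d = −0.75 · ln(1 − (4/3)·0.258065) = −0.75 · ln(0.655913) = −0.75 · (-0.421727) = 0.3163.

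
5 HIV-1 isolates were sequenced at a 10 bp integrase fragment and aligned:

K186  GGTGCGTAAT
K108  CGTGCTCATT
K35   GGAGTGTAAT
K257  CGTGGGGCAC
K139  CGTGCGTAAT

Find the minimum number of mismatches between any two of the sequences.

1

Pairwise Hamming distances:
  K186 vs K108: 4
  K186 vs K35: 2
  K186 vs K257: 5
  K186 vs K139: 1
  K108 vs K35: 6
  K108 vs K257: 6
  K108 vs K139: 3
  K35 vs K257: 6
  K35 vs K139: 3
  K257 vs K139: 4
The smallest is 1, between K186 and K139.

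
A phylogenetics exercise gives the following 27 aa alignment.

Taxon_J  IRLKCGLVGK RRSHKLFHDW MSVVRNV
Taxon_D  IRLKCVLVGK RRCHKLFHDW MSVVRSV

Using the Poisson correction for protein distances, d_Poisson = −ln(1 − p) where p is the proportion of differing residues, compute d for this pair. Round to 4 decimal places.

0.1178

Differing sites — 6:G/V; 13:S/C; 26:N/S.
p = 3/27 = 0.111111.
d = −ln(1 − 0.111111) = −ln(0.888889) = 0.1178.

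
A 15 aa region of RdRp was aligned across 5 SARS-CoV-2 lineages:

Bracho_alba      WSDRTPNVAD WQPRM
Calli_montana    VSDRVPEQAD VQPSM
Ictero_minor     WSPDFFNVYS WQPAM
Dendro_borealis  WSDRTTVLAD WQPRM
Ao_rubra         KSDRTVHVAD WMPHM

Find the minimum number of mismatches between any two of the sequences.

3

Pairwise Hamming distances:
  Bracho_alba vs Calli_montana: 6
  Bracho_alba vs Ictero_minor: 7
  Bracho_alba vs Dendro_borealis: 3
  Bracho_alba vs Ao_rubra: 5
  Calli_montana vs Ictero_minor: 11
  Calli_montana vs Dendro_borealis: 7
  Calli_montana vs Ao_rubra: 8
  Ictero_minor vs Dendro_borealis: 9
  Ictero_minor vs Ao_rubra: 10
  Dendro_borealis vs Ao_rubra: 6
The smallest is 3, between Bracho_alba and Dendro_borealis.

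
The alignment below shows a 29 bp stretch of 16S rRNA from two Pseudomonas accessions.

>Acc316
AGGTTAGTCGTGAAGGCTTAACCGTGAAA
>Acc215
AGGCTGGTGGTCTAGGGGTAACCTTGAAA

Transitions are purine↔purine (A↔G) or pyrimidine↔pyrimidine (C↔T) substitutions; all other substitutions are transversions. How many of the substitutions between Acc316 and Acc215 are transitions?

2

Mismatches occur at site 4 (T/C, transition), site 6 (A/G, transition), site 9 (C/G, transversion), site 12 (G/C, transversion), site 13 (A/T, transversion), site 17 (C/G, transversion), site 18 (T/G, transversion), site 24 (G/T, transversion).
Of the 8 differences, 2 transitions and 6 transversions, so the answer is 2.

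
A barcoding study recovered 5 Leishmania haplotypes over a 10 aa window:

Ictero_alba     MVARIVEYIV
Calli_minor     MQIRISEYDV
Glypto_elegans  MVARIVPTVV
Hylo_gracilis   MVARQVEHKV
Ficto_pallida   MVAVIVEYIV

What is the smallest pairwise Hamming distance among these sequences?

1

Pairwise Hamming distances:
  Ictero_alba vs Calli_minor: 4
  Ictero_alba vs Glypto_elegans: 3
  Ictero_alba vs Hylo_gracilis: 3
  Ictero_alba vs Ficto_pallida: 1
  Calli_minor vs Glypto_elegans: 6
  Calli_minor vs Hylo_gracilis: 6
  Calli_minor vs Ficto_pallida: 5
  Glypto_elegans vs Hylo_gracilis: 4
  Glypto_elegans vs Ficto_pallida: 4
  Hylo_gracilis vs Ficto_pallida: 4
The smallest is 1, between Ictero_alba and Ficto_pallida.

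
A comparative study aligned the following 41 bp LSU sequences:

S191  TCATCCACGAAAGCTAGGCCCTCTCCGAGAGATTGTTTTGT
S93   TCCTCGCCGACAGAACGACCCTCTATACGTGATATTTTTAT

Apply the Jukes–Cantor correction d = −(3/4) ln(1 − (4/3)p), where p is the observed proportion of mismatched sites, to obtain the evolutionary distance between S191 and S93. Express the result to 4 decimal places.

0.5510

Differing sites — 3:A/C; 6:C/G; 7:A/C; 11:A/C; 14:C/A; 15:T/A; 16:A/C; 18:G/A; 25:C/A; 26:C/T; 27:G/A; 28:A/C; 30:A/T; 34:T/A; 35:G/T; 40:G/A.
p = 16/41 = 0.390244.
d = −0.75 · ln(1 − (4/3)·0.390244) = −0.75 · ln(0.479675) = −0.75 · (-0.734646) = 0.5510.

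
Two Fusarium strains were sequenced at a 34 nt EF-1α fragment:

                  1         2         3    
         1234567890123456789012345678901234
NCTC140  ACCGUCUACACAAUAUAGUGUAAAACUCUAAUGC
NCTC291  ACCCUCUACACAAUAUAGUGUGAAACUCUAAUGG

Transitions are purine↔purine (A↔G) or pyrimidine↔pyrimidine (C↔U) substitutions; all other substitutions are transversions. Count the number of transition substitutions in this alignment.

1

The sequences differ at positions 4 (G/C, transversion), 22 (A/G, transition), 34 (C/G, transversion).
Of the 3 differences, 1 transition and 2 transversions, so the answer is 1.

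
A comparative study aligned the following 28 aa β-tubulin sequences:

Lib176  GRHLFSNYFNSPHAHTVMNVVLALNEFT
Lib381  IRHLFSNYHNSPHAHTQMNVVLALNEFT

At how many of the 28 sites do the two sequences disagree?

Mismatches occur at site 1 (G↔I), site 9 (F↔H), site 17 (V↔Q).
That gives 3 mismatches out of 28 aligned sites, so the Hamming distance is 3.

3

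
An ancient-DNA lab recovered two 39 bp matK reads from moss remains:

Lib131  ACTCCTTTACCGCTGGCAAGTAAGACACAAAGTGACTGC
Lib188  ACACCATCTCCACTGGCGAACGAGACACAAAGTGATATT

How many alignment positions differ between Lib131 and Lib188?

The sequences differ at positions 3 (T/A), 6 (T/A), 8 (T/C), 9 (A/T), 12 (G/A), 18 (A/G), 20 (G/A), 21 (T/C), 22 (A/G), 36 (C/T), 37 (T/A), 38 (G/T), 39 (C/T).
That gives 13 mismatches out of 39 aligned sites, so the Hamming distance is 13.

13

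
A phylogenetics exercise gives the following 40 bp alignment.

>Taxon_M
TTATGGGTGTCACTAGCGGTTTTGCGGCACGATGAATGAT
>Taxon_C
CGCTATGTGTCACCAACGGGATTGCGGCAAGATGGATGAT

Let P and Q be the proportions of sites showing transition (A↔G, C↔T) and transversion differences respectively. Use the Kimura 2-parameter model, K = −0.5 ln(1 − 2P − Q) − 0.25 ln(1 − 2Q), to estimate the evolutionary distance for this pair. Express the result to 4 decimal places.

0.3446

The sequences differ at positions 1 (T/C, transition), 2 (T/G, transversion), 3 (A/C, transversion), 5 (G/A, transition), 6 (G/T, transversion), 14 (T/C, transition), 16 (G/A, transition), 20 (T/G, transversion), 21 (T/A, transversion), 30 (C/A, transversion), 35 (A/G, transition).
Of the 11 differences, 5 transitions and 6 transversions over 40 sites: P = 5/40 = 0.125000, Q = 6/40 = 0.150000.
d = −0.5·ln(0.600000) − 0.25·ln(0.700000) = −0.5·(-0.510826) − 0.25·(-0.356675) = 0.3446.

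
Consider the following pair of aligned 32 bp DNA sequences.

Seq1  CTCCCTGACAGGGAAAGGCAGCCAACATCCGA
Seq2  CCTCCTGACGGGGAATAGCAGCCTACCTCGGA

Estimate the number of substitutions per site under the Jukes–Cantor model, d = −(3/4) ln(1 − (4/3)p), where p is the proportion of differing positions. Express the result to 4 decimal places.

Mismatches occur at site 2 (T→C), site 3 (C→T), site 10 (A→G), site 16 (A→T), site 17 (G→A), site 24 (A→T), site 27 (A→C), site 30 (C→G).
p = 8/32 = 0.250000.
d = −0.75 · ln(1 − (4/3)·0.250000) = −0.75 · ln(0.666667) = −0.75 · (-0.405465) = 0.3041.

0.3041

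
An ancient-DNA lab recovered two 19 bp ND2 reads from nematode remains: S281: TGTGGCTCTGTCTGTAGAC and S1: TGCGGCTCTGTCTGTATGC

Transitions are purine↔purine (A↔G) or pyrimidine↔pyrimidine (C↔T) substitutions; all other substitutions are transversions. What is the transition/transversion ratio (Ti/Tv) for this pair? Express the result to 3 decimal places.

2.000

Mismatches occur at site 3 (T/C, transition), site 17 (G/T, transversion), site 18 (A/G, transition).
Of the 3 differences, 2 transitions and 1 transversion, so Ti/Tv = 2/1 = 2.000.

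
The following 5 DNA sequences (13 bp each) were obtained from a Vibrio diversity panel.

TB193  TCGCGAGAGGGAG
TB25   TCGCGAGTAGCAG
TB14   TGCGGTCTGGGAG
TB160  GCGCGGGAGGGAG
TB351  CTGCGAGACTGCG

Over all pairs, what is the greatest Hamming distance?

10

Pairwise Hamming distances:
  TB193 vs TB25: 3
  TB193 vs TB14: 6
  TB193 vs TB160: 2
  TB193 vs TB351: 5
  TB25 vs TB14: 7
  TB25 vs TB160: 5
  TB25 vs TB351: 7
  TB14 vs TB160: 7
  TB14 vs TB351: 10
  TB160 vs TB351: 6
The largest is 10, between TB14 and TB351.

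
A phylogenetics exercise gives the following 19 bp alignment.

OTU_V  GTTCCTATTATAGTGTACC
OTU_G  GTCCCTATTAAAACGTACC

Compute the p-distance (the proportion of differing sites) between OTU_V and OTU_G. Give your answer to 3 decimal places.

Mismatches occur at site 3 (T/C), site 11 (T/A), site 13 (G/A), site 14 (T/C).
There are 4 differences over 19 sites, so p = 4/19 = 0.211.

0.211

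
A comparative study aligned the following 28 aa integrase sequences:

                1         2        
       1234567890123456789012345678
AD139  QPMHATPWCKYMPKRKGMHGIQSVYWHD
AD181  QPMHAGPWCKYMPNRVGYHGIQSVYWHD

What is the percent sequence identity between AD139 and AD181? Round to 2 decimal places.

Mismatches occur at site 6 (T/G), site 14 (K/N), site 16 (K/V), site 18 (M/Y).
24 of the 28 sites match, so the percent identity is 24/28 × 100 = 85.71%.

85.71%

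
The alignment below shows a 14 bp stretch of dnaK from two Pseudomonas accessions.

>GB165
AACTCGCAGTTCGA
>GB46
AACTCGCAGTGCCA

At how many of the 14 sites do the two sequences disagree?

2

Mismatches occur at site 11 (T/G), site 13 (G/C).
That gives 2 mismatches out of 14 aligned sites, so the Hamming distance is 2.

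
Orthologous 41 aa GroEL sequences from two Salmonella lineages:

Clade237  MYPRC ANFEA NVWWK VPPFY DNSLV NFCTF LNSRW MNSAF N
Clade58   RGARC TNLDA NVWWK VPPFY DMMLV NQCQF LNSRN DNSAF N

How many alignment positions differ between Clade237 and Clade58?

Differing sites — 1:M/R; 2:Y/G; 3:P/A; 6:A/T; 8:F/L; 9:E/D; 22:N/M; 23:S/M; 27:F/Q; 29:T/Q; 35:W/N; 36:M/D.
That gives 12 mismatches out of 41 aligned sites, so the Hamming distance is 12.

12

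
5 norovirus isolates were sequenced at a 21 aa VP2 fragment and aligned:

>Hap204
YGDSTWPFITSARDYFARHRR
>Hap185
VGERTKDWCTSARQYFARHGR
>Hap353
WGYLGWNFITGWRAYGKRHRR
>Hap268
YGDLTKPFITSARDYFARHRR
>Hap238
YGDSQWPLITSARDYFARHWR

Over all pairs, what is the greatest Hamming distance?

14

Pairwise Hamming distances:
  Hap204 vs Hap185: 9
  Hap204 vs Hap353: 10
  Hap204 vs Hap268: 2
  Hap204 vs Hap238: 3
  Hap185 vs Hap353: 14
  Hap185 vs Hap268: 8
  Hap185 vs Hap238: 10
  Hap353 vs Hap268: 10
  Hap353 vs Hap238: 12
  Hap268 vs Hap238: 5
The largest is 14, between Hap185 and Hap353.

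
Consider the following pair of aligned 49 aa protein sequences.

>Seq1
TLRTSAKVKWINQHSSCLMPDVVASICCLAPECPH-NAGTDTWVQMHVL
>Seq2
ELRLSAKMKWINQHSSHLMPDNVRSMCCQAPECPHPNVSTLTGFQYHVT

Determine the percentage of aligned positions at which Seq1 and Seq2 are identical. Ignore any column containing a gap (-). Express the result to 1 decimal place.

68.8%

Excluding the 1 gap column leaves 48 comparable sites.
Mismatches occur at site 1 (T→E), site 4 (T→L), site 8 (V→M), site 17 (C→H), site 22 (V→N), site 24 (A→R), site 26 (I→M), site 29 (L→Q), site 38 (A→V), site 39 (G→S), site 41 (D→L), site 43 (W→G), site 44 (V→F), site 46 (M→Y), site 49 (L→T).
33 of the 48 comparable sites match, so the percent identity is 33/48 × 100 = 68.8%.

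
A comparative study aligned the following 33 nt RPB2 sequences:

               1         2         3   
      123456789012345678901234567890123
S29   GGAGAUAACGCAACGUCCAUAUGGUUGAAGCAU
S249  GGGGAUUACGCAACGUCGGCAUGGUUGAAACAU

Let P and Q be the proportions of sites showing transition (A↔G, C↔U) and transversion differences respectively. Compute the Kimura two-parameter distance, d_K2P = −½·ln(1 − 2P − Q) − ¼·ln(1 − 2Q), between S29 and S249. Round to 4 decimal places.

Mismatches occur at site 3 (A↔G, transition), site 7 (A↔U, transversion), site 18 (C↔G, transversion), site 19 (A↔G, transition), site 20 (U↔C, transition), site 30 (G↔A, transition).
Of the 6 differences, 4 transitions and 2 transversions over 33 sites: P = 4/33 = 0.121212, Q = 2/33 = 0.060606.
d = −0.5·ln(0.696970) − 0.25·ln(0.878788) = −0.5·(-0.361013) − 0.25·(-0.129212) = 0.2128.

0.2128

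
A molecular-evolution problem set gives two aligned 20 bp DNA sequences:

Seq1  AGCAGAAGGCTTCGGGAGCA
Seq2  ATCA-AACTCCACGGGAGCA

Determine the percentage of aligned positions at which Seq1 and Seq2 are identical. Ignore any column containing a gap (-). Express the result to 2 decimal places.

Excluding the 1 gap column leaves 19 comparable sites.
Mismatches occur at site 2 (G/T), site 8 (G/C), site 9 (G/T), site 11 (T/C), site 12 (T/A).
14 of the 19 comparable sites match, so the percent identity is 14/19 × 100 = 73.68%.

73.68%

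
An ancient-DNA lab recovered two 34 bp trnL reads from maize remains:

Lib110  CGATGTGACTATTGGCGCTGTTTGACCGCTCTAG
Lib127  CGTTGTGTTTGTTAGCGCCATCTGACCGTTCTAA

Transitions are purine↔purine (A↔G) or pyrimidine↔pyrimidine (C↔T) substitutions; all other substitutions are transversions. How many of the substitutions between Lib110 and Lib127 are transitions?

8

The sequences differ at positions 3 (A/T, transversion), 8 (A/T, transversion), 9 (C/T, transition), 11 (A/G, transition), 14 (G/A, transition), 19 (T/C, transition), 20 (G/A, transition), 22 (T/C, transition), 29 (C/T, transition), 34 (G/A, transition).
Of the 10 differences, 8 transitions and 2 transversions, so the answer is 8.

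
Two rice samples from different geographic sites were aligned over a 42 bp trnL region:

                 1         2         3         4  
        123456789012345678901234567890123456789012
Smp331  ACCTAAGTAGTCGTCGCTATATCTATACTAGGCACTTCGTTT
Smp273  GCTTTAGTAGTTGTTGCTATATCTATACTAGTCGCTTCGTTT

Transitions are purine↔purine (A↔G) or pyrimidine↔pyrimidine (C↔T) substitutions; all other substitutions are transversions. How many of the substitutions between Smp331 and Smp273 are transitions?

5

The sequences differ at positions 1 (A/G, transition), 3 (C/T, transition), 5 (A/T, transversion), 12 (C/T, transition), 15 (C/T, transition), 32 (G/T, transversion), 34 (A/G, transition).
Of the 7 differences, 5 transitions and 2 transversions, so the answer is 5.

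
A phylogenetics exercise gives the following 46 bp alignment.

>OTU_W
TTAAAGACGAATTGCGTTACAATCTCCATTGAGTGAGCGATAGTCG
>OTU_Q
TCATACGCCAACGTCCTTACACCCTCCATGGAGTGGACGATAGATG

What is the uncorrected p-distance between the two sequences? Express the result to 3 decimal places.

0.348

Differing sites — 2:T/C; 4:A/T; 6:G/C; 7:A/G; 9:G/C; 12:T/C; 13:T/G; 14:G/T; 16:G/C; 22:A/C; 23:T/C; 30:T/G; 36:A/G; 37:G/A; 44:T/A; 45:C/T.
There are 16 differences over 46 sites, so p = 16/46 = 0.348.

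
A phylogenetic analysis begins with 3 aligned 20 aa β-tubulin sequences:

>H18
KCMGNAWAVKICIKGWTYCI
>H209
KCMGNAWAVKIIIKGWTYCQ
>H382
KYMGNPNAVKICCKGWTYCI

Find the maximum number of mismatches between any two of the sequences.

6

Pairwise Hamming distances:
  H18 vs H209: 2
  H18 vs H382: 4
  H209 vs H382: 6
The largest is 6, between H209 and H382.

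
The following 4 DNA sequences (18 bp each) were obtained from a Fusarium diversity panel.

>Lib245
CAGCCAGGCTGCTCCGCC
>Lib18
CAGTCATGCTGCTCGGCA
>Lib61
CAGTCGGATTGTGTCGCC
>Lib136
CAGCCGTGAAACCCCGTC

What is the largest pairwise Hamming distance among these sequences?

Pairwise Hamming distances:
  Lib245 vs Lib18: 4
  Lib245 vs Lib61: 7
  Lib245 vs Lib136: 7
  Lib18 vs Lib61: 9
  Lib18 vs Lib136: 9
  Lib61 vs Lib136: 10
The largest is 10, between Lib61 and Lib136.

10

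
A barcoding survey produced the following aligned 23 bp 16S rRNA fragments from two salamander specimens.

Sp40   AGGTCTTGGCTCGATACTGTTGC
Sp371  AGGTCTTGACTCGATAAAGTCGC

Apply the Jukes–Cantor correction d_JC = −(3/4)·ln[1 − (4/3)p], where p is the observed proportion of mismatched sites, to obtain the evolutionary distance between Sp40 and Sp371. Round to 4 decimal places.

0.1979

The sequences differ at positions 9 (G/A), 17 (C/A), 18 (T/A), 21 (T/C).
p = 4/23 = 0.173913.
d = −0.75 · ln(1 − (4/3)·0.173913) = −0.75 · ln(0.768116) = −0.75 · (-0.263815) = 0.1979.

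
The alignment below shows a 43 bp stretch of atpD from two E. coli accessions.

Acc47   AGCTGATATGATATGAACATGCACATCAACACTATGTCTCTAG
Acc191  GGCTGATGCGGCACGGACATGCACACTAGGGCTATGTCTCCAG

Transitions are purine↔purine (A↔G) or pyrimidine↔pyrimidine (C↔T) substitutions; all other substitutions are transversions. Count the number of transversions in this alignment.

1

The sequences differ at positions 1 (A/G, transition), 8 (A/G, transition), 9 (T/C, transition), 11 (A/G, transition), 12 (T/C, transition), 14 (T/C, transition), 16 (A/G, transition), 26 (T/C, transition), 27 (C/T, transition), 29 (A/G, transition), 30 (C/G, transversion), 31 (A/G, transition), 41 (T/C, transition).
Of the 13 differences, 12 transitions and 1 transversion, so the answer is 1.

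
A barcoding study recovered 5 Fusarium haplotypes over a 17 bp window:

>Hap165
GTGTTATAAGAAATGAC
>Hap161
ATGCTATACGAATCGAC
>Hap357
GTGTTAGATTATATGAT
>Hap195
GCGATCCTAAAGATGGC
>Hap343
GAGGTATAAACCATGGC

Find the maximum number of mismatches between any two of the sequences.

12

Pairwise Hamming distances:
  Hap165 vs Hap161: 5
  Hap165 vs Hap357: 5
  Hap165 vs Hap195: 8
  Hap165 vs Hap343: 6
  Hap161 vs Hap357: 9
  Hap161 vs Hap195: 12
  Hap161 vs Hap343: 10
  Hap357 vs Hap195: 10
  Hap357 vs Hap343: 9
  Hap195 vs Hap343: 7
The largest is 12, between Hap161 and Hap195.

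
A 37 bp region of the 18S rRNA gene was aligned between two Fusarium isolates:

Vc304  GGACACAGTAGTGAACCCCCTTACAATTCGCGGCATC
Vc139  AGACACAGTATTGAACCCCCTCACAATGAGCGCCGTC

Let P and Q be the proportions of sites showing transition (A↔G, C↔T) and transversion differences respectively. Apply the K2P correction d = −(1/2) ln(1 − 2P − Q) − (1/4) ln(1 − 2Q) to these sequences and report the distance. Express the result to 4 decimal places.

Differing sites — 1:G/A (Ti); 11:G/T (Tv); 22:T/C (Ti); 28:T/G (Tv); 29:C/A (Tv); 33:G/C (Tv); 35:A/G (Ti).
Of the 7 differences, 3 transitions and 4 transversions over 37 sites: P = 3/37 = 0.081081, Q = 4/37 = 0.108108.
d = −0.5·ln(0.729730) − 0.25·ln(0.783784) = −0.5·(-0.315081) − 0.25·(-0.243622) = 0.2184.

0.2184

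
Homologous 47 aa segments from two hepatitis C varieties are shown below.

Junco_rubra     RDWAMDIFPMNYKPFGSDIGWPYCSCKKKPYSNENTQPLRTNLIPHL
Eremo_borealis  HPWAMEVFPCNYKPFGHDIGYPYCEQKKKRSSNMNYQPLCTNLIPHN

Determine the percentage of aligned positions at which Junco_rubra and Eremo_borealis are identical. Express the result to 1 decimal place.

68.1%

Differing sites — 1:R/H; 2:D/P; 6:D/E; 7:I/V; 10:M/C; 17:S/H; 21:W/Y; 25:S/E; 26:C/Q; 30:P/R; 31:Y/S; 34:E/M; 36:T/Y; 40:R/C; 47:L/N.
32 of the 47 sites match, so the percent identity is 32/47 × 100 = 68.1%.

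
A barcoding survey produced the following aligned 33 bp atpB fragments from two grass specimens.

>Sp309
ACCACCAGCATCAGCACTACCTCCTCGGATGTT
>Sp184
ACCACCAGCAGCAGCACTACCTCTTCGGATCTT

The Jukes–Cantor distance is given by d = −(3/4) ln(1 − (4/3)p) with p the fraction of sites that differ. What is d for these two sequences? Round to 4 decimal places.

0.0969

Differing sites — 11:T/G; 24:C/T; 31:G/C.
p = 3/33 = 0.090909.
d = −0.75 · ln(1 − (4/3)·0.090909) = −0.75 · ln(0.878788) = −0.75 · (-0.129212) = 0.0969.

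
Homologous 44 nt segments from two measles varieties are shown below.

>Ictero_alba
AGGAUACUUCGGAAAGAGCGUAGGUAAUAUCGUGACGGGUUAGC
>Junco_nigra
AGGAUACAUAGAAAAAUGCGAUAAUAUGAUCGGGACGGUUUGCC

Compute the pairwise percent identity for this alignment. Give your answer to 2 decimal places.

65.91%

The sequences differ at positions 8 (U/A), 10 (C/A), 12 (G/A), 16 (G/A), 17 (A/U), 21 (U/A), 22 (A/U), 23 (G/A), 24 (G/A), 27 (A/U), 28 (U/G), 33 (U/G), 39 (G/U), 42 (A/G), 43 (G/C).
29 of the 44 sites match, so the percent identity is 29/44 × 100 = 65.91%.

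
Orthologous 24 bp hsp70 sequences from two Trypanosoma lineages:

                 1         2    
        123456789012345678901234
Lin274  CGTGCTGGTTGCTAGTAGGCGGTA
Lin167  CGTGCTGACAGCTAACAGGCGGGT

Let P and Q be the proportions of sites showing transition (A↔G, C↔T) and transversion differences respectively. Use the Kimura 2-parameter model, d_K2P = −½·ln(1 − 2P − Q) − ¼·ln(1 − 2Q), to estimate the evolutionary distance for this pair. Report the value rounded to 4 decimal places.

The sequences differ at positions 8 (G/A, transition), 9 (T/C, transition), 10 (T/A, transversion), 15 (G/A, transition), 16 (T/C, transition), 23 (T/G, transversion), 24 (A/T, transversion).
Of the 7 differences, 4 transitions and 3 transversions over 24 sites: P = 4/24 = 0.166667, Q = 3/24 = 0.125000.
d = −0.5·ln(0.541666) − 0.25·ln(0.750000) = −0.5·(-0.613106) − 0.25·(-0.287682) = 0.3785.

0.3785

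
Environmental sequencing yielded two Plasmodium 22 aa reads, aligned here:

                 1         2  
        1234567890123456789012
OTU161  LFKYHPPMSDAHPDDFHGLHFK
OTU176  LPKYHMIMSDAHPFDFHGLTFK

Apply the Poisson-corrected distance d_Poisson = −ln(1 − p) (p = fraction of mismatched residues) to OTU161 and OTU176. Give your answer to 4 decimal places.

Mismatches occur at site 2 (F/P), site 6 (P/M), site 7 (P/I), site 14 (D/F), site 20 (H/T).
p = 5/22 = 0.227273.
d = −ln(1 − 0.227273) = −ln(0.772727) = 0.2578.

0.2578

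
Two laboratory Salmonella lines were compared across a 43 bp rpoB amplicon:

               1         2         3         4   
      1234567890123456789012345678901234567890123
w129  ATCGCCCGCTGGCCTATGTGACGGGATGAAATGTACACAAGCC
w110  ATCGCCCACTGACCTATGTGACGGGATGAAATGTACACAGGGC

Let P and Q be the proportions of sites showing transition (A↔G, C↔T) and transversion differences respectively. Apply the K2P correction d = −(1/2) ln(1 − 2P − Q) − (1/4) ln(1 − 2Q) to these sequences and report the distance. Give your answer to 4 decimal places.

Differing sites — 8:G/A (Ti); 12:G/A (Ti); 40:A/G (Ti); 42:C/G (Tv).
Of the 4 differences, 3 transitions and 1 transversion over 43 sites: P = 3/43 = 0.069767, Q = 1/43 = 0.023256.
d = −0.5·ln(0.837210) − 0.25·ln(0.953488) = −0.5·(-0.177680) − 0.25·(-0.047628) = 0.1007.

0.1007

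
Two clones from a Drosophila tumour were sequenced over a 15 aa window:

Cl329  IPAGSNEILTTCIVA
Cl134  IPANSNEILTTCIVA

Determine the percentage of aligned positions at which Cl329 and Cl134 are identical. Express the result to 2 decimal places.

The sequences differ at position 4 (G/N).
14 of the 15 sites match, so the percent identity is 14/15 × 100 = 93.33%.

93.33%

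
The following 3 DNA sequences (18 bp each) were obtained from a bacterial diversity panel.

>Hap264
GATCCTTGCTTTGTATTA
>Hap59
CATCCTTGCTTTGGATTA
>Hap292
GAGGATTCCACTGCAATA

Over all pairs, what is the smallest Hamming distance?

Pairwise Hamming distances:
  Hap264 vs Hap59: 2
  Hap264 vs Hap292: 8
  Hap59 vs Hap292: 9
The smallest is 2, between Hap264 and Hap59.

2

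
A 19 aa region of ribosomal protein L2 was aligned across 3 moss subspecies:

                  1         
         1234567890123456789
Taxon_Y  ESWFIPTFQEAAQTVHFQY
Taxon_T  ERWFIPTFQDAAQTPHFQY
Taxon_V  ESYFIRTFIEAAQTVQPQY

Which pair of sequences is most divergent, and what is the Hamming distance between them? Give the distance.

Pairwise Hamming distances:
  Taxon_Y vs Taxon_T: 3
  Taxon_Y vs Taxon_V: 5
  Taxon_T vs Taxon_V: 8
The largest is 8, between Taxon_T and Taxon_V.

8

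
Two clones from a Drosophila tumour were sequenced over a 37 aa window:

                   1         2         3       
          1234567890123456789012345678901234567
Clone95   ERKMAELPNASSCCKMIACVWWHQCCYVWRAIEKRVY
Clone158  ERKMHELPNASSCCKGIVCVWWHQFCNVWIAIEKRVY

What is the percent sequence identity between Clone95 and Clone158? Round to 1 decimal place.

83.8%

Mismatches occur at site 5 (A/H), site 16 (M/G), site 18 (A/V), site 25 (C/F), site 27 (Y/N), site 30 (R/I).
31 of the 37 sites match, so the percent identity is 31/37 × 100 = 83.8%.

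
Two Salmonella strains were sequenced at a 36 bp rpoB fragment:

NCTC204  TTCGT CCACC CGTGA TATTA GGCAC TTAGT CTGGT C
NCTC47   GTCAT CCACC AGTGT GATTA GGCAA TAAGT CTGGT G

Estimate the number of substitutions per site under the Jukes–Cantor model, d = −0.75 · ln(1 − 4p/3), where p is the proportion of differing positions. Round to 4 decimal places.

Mismatches occur at site 1 (T↔G), site 4 (G↔A), site 11 (C↔A), site 15 (A↔T), site 16 (T↔G), site 25 (C↔A), site 27 (T↔A), site 36 (C↔G).
p = 8/36 = 0.222222.
d = −0.75 · ln(1 − (4/3)·0.222222) = −0.75 · ln(0.703704) = −0.75 · (-0.351397) = 0.2635.

0.2635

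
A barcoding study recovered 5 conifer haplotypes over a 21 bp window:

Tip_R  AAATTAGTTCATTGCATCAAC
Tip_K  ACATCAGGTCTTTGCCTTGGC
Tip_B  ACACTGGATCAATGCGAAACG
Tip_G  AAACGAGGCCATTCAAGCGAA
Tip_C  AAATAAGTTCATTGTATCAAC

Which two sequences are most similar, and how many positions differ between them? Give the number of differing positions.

Pairwise Hamming distances:
  Tip_R vs Tip_K: 8
  Tip_R vs Tip_B: 10
  Tip_R vs Tip_G: 9
  Tip_R vs Tip_C: 2
  Tip_K vs Tip_B: 12
  Tip_K vs Tip_G: 12
  Tip_K vs Tip_C: 9
  Tip_B vs Tip_G: 14
  Tip_B vs Tip_C: 12
  Tip_G vs Tip_C: 9
The smallest is 2, between Tip_R and Tip_C.

2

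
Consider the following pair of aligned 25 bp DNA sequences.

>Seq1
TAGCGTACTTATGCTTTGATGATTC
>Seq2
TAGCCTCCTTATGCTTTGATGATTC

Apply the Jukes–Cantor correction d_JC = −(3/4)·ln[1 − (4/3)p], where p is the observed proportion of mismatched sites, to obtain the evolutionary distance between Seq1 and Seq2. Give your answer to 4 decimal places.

Differing sites — 5:G/C; 7:A/C.
p = 2/25 = 0.080000.
d = −0.75 · ln(1 − (4/3)·0.080000) = −0.75 · ln(0.893333) = −0.75 · (-0.112796) = 0.0846.

0.0846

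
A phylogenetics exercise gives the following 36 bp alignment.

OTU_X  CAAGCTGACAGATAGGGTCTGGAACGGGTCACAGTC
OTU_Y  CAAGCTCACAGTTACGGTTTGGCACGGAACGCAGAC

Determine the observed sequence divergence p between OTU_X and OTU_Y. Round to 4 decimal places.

The sequences differ at positions 7 (G/C), 12 (A/T), 15 (G/C), 19 (C/T), 23 (A/C), 28 (G/A), 29 (T/A), 31 (A/G), 35 (T/A).
There are 9 differences over 36 sites, so p = 9/36 = 0.2500.

0.2500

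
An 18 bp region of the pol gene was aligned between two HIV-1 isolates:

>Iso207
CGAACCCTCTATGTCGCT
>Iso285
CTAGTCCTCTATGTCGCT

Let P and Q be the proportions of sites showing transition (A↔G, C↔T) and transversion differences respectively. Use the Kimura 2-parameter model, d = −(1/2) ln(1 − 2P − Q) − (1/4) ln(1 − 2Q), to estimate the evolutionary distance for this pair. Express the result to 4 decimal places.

0.1922

Mismatches occur at site 2 (G↔T, transversion), site 4 (A↔G, transition), site 5 (C↔T, transition).
Of the 3 differences, 2 transitions and 1 transversion over 18 sites: P = 2/18 = 0.111111, Q = 1/18 = 0.055556.
d = −0.5·ln(0.722222) − 0.25·ln(0.888888) = −0.5·(-0.325423) − 0.25·(-0.117784) = 0.1922.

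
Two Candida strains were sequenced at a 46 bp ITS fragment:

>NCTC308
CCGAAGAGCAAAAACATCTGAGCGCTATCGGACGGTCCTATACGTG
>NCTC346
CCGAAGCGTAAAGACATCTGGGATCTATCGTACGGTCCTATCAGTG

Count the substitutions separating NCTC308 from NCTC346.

9

Mismatches occur at site 7 (A↔C), site 9 (C↔T), site 13 (A↔G), site 21 (A↔G), site 23 (C↔A), site 24 (G↔T), site 31 (G↔T), site 42 (A↔C), site 43 (C↔A).
That gives 9 mismatches out of 46 aligned sites, so the Hamming distance is 9.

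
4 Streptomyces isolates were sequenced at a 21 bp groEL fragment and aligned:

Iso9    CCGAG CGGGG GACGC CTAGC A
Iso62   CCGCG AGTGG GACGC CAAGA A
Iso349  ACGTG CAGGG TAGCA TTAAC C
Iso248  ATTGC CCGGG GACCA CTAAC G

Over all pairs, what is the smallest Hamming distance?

Pairwise Hamming distances:
  Iso9 vs Iso62: 5
  Iso9 vs Iso349: 10
  Iso9 vs Iso248: 10
  Iso62 vs Iso349: 14
  Iso62 vs Iso248: 14
  Iso349 vs Iso248: 9
The smallest is 5, between Iso9 and Iso62.

5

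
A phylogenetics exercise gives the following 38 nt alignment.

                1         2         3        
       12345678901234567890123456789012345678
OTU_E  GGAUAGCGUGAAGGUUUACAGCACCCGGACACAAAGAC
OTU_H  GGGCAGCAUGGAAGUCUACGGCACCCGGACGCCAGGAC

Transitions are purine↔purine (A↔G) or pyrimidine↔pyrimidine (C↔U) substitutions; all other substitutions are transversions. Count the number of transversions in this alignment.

1

Mismatches occur at site 3 (A→G, transition), site 4 (U→C, transition), site 8 (G→A, transition), site 11 (A→G, transition), site 13 (G→A, transition), site 16 (U→C, transition), site 20 (A→G, transition), site 31 (A→G, transition), site 33 (A→C, transversion), site 35 (A→G, transition).
Of the 10 differences, 9 transitions and 1 transversion, so the answer is 1.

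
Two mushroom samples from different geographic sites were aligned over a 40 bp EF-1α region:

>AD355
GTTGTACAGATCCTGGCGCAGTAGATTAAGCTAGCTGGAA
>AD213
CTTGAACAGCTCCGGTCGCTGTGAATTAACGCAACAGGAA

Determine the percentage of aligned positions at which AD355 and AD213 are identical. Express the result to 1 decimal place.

67.5%

The sequences differ at positions 1 (G/C), 5 (T/A), 10 (A/C), 14 (T/G), 16 (G/T), 20 (A/T), 23 (A/G), 24 (G/A), 30 (G/C), 31 (C/G), 32 (T/C), 34 (G/A), 36 (T/A).
27 of the 40 sites match, so the percent identity is 27/40 × 100 = 67.5%.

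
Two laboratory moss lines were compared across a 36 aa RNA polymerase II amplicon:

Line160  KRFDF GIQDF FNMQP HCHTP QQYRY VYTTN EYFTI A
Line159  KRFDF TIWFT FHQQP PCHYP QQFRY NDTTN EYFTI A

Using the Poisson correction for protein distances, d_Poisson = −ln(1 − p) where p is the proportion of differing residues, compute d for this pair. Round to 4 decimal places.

The sequences differ at positions 6 (G/T), 8 (Q/W), 9 (D/F), 10 (F/T), 12 (N/H), 13 (M/Q), 16 (H/P), 19 (T/Y), 23 (Y/F), 26 (V/N), 27 (Y/D).
p = 11/36 = 0.305556.
d = −ln(1 − 0.305556) = −ln(0.694444) = 0.3646.

0.3646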